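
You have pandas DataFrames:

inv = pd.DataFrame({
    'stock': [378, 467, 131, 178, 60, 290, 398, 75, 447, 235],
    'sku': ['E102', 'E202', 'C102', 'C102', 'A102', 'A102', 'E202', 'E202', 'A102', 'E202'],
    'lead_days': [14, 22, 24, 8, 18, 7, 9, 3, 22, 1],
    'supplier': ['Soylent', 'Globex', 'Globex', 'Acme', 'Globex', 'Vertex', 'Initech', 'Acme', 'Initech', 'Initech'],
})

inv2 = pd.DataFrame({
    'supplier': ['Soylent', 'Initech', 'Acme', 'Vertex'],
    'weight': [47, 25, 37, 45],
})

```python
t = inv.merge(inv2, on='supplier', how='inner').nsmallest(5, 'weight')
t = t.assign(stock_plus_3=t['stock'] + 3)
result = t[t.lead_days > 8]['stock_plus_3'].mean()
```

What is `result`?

425.5

merge on 'supplier' (how='inner') → 7 rows:
   stock   sku  lead_days supplier  weight
0    378  E102         14  Soylent      47
1    178  C102          8     Acme      37
2    290  A102          7   Vertex      45
3    398  E202          9  Initech      25
4     75  E202          3     Acme      37
5    447  A102         22  Initech      25
6    235  E202          1  Initech      25
take 5 rows with smallest weight:
   stock   sku  lead_days supplier  weight
3    398  E202          9  Initech      25
5    447  A102         22  Initech      25
6    235  E202          1  Initech      25
1    178  C102          8     Acme      37
4     75  E202          3     Acme      37
add column stock_plus_3 = t['stock'] + 3:
   stock   sku  lead_days supplier  weight  stock_plus_3
3    398  E202          9  Initech      25           401
5    447  A102         22  Initech      25           450
6    235  E202          1  Initech      25           238
1    178  C102          8     Acme      37           181
4     75  E202          3     Acme      37            78
filter rows where lead_days > 8:
   stock   sku  lead_days supplier  weight  stock_plus_3
3    398  E202          9  Initech      25           401
5    447  A102         22  Initech      25           450
Finally, mean of column 'stock_plus_3' = 425.5.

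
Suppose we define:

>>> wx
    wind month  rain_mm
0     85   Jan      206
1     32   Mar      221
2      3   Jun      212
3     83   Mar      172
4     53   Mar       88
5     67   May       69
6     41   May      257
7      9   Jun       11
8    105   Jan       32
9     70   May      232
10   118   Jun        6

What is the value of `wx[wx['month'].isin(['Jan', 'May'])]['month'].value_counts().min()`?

filter rows where month in ['Jan', 'May']:
   wind month  rain_mm
0    85   Jan      206
5    67   May       69
6    41   May      257
8   105   Jan       32
9    70   May      232
value_counts of month:
month
May    3
Jan    2
Name: count, dtype: int64
min of the resulting series → 2

2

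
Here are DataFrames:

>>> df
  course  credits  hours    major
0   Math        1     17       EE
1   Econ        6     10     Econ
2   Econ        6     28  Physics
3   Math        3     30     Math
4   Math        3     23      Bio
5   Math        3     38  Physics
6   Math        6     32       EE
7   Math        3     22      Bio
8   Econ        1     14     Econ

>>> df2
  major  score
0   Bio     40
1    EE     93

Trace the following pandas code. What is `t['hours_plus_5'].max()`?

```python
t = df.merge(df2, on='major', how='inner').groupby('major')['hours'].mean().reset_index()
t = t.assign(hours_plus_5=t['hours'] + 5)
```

29.5

merge on 'major' (how='inner') → 4 rows:
  course  credits  hours major  score
0   Math        1     17    EE     93
1   Math        3     23   Bio     40
2   Math        6     32    EE     93
3   Math        3     22   Bio     40
group by major, mean of hours:
major
Bio    22.5
EE     24.5
Name: hours, dtype: float64
reset_index():
  major  hours
0   Bio   22.5
1    EE   24.5
add column hours_plus_5 = t['hours'] + 5:
  major  hours  hours_plus_5
0   Bio   22.5          27.5
1    EE   24.5          29.5
Taking the max of column 'hours_plus_5' gives 29.5.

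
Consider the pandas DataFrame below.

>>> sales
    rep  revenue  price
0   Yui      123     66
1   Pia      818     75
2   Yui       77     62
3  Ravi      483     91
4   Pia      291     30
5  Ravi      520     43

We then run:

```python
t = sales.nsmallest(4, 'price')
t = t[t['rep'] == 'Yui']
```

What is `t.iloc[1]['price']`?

take 4 rows with smallest price:
    rep  revenue  price
4   Pia      291     30
5  Ravi      520     43
2   Yui       77     62
0   Yui      123     66
filter rows where rep == 'Yui':
   rep  revenue  price
2  Yui       77     62
0  Yui      123     66
Hence 66.

66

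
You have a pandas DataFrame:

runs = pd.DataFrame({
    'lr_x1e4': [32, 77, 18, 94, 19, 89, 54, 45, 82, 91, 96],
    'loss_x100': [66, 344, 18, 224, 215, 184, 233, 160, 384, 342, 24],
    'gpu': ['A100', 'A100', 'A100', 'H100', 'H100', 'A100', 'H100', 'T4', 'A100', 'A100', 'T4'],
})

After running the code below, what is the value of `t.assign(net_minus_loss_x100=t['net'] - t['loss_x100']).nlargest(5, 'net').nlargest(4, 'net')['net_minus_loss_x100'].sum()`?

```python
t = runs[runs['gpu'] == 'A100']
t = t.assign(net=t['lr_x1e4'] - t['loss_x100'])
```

filter rows where gpu == 'A100':
   lr_x1e4  loss_x100   gpu
0       32         66  A100
1       77        344  A100
2       18         18  A100
5       89        184  A100
8       82        384  A100
9       91        342  A100
add column net = t['lr_x1e4'] - t['loss_x100']:
   lr_x1e4  loss_x100   gpu  net
0       32         66  A100  -34
1       77        344  A100 -267
2       18         18  A100    0
5       89        184  A100  -95
8       82        384  A100 -302
9       91        342  A100 -251
add column net_minus_loss_x100 = t['net'] - t['loss_x100']:
   lr_x1e4  loss_x100   gpu  net  net_minus_loss_x100
0       32         66  A100  -34                 -100
1       77        344  A100 -267                 -611
2       18         18  A100    0                  -18
5       89        184  A100  -95                 -279
8       82        384  A100 -302                 -686
9       91        342  A100 -251                 -593
take 5 rows with largest net:
   lr_x1e4  loss_x100   gpu  net  net_minus_loss_x100
2       18         18  A100    0                  -18
0       32         66  A100  -34                 -100
5       89        184  A100  -95                 -279
9       91        342  A100 -251                 -593
1       77        344  A100 -267                 -611
take 4 rows with largest net:
   lr_x1e4  loss_x100   gpu  net  net_minus_loss_x100
2       18         18  A100    0                  -18
0       32         66  A100  -34                 -100
5       89        184  A100  -95                 -279
9       91        342  A100 -251                 -593
Reading off the sum of column 'net_minus_loss_x100', we get -990.

-990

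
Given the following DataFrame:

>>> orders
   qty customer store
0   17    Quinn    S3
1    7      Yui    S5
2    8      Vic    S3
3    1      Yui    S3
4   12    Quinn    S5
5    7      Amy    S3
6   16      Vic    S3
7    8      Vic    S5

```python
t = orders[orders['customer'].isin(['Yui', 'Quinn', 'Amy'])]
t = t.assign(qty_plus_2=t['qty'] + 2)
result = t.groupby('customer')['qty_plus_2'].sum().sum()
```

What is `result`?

filter rows where customer in ['Yui', 'Quinn', 'Amy']:
   qty customer store
0   17    Quinn    S3
1    7      Yui    S5
3    1      Yui    S3
4   12    Quinn    S5
5    7      Amy    S3
add column qty_plus_2 = t['qty'] + 2:
   qty customer store  qty_plus_2
0   17    Quinn    S3          19
1    7      Yui    S5           9
3    1      Yui    S3           3
4   12    Quinn    S5          14
5    7      Amy    S3           9
group by customer, sum of qty_plus_2:
customer
Amy       9
Quinn    33
Yui      12
Name: qty_plus_2, dtype: int64

54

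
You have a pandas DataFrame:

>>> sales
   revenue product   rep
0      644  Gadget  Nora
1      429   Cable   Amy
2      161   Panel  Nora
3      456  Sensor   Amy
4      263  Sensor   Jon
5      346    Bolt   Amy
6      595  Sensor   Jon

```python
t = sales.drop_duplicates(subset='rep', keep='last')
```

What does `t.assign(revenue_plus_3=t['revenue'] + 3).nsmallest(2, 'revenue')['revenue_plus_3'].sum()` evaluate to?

drop duplicate rep (keep=last):
   revenue product   rep
2      161   Panel  Nora
5      346    Bolt   Amy
6      595  Sensor   Jon
add column revenue_plus_3 = t['revenue'] + 3:
   revenue product   rep  revenue_plus_3
2      161   Panel  Nora             164
5      346    Bolt   Amy             349
6      595  Sensor   Jon             598
take 2 rows with smallest revenue:
   revenue product   rep  revenue_plus_3
2      161   Panel  Nora             164
5      346    Bolt   Amy             349
Taking the sum of column 'revenue_plus_3' gives 513.

513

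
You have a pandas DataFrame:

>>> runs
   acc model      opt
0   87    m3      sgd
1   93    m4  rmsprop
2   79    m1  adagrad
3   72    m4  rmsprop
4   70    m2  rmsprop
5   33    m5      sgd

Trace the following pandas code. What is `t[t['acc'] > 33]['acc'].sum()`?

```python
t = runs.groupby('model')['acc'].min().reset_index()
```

308

group by model, min of acc:
model
m1    79
m2    70
m3    87
m4    72
m5    33
Name: acc, dtype: int64
reset_index():
  model  acc
0    m1   79
1    m2   70
2    m3   87
3    m4   72
4    m5   33
filter rows where acc > 33:
  model  acc
0    m1   79
1    m2   70
2    m3   87
3    m4   72
Finally, sum of column 'acc' = 308.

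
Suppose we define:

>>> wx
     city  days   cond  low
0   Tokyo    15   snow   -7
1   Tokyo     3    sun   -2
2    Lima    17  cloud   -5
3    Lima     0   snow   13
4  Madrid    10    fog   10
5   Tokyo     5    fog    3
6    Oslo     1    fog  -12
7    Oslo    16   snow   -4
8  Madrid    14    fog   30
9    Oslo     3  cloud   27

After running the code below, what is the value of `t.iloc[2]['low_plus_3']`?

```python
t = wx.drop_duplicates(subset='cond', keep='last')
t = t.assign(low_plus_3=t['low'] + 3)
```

33

drop duplicate cond (keep=last):
     city  days   cond  low
1   Tokyo     3    sun   -2
7    Oslo    16   snow   -4
8  Madrid    14    fog   30
9    Oslo     3  cloud   27
add column low_plus_3 = t['low'] + 3:
     city  days   cond  low  low_plus_3
1   Tokyo     3    sun   -2           1
7    Oslo    16   snow   -4          -1
8  Madrid    14    fog   30          33
9    Oslo     3  cloud   27          30
Then the value at position 2, column 'low_plus_3': 33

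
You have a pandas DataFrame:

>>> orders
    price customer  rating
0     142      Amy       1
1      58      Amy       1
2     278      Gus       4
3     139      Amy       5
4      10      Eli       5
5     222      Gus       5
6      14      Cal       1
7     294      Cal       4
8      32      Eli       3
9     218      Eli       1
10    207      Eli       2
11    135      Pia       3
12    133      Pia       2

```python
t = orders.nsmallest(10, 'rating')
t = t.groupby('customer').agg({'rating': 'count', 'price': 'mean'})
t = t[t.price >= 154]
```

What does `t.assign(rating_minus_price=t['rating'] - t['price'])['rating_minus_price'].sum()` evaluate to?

take 10 rows with smallest rating:
    price customer  rating
0     142      Amy       1
1      58      Amy       1
6      14      Cal       1
9     218      Eli       1
10    207      Eli       2
12    133      Pia       2
8      32      Eli       3
11    135      Pia       3
2     278      Gus       4
7     294      Cal       4
group by customer: count(rating), mean(price):
          rating       price
customer                    
Amy            2  100.000000
Cal            2  154.000000
Eli            3  152.333333
Gus            1  278.000000
Pia            2  134.000000
filter rows where price >= 154:
          rating  price
customer               
Cal            2  154.0
Gus            1  278.0
add column rating_minus_price = t['rating'] - t['price']:
          rating  price  rating_minus_price
customer                                   
Cal            2  154.0              -152.0
Gus            1  278.0              -277.0
So sum() = -429.0.

-429.0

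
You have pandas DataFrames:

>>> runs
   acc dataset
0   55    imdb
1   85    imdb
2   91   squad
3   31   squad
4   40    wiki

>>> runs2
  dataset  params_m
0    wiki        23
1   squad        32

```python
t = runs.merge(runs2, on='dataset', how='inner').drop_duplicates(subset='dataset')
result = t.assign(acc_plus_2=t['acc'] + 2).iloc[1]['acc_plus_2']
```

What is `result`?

merge on 'dataset' (how='inner') → 3 rows:
   acc dataset  params_m
0   91   squad        32
1   31   squad        32
2   40    wiki        23
drop duplicate dataset (keep=first):
   acc dataset  params_m
0   91   squad        32
2   40    wiki        23
add column acc_plus_2 = t['acc'] + 2:
   acc dataset  params_m  acc_plus_2
0   91   squad        32          93
2   40    wiki        23          42
Reading off the value at position 1, column 'acc_plus_2', we get 42.

42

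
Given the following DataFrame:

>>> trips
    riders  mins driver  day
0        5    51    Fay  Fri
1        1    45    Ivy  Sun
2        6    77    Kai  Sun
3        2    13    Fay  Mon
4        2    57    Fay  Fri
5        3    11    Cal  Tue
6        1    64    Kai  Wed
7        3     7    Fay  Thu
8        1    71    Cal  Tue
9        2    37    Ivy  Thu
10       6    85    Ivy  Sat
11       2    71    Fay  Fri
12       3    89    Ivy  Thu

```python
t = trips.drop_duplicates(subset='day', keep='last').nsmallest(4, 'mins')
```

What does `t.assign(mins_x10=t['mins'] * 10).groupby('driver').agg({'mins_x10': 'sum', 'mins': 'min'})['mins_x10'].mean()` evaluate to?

730.0

drop duplicate day (keep=last):
    riders  mins driver  day
2        6    77    Kai  Sun
3        2    13    Fay  Mon
6        1    64    Kai  Wed
8        1    71    Cal  Tue
10       6    85    Ivy  Sat
11       2    71    Fay  Fri
12       3    89    Ivy  Thu
take 4 rows with smallest mins:
    riders  mins driver  day
3        2    13    Fay  Mon
6        1    64    Kai  Wed
8        1    71    Cal  Tue
11       2    71    Fay  Fri
add column mins_x10 = t['mins'] * 10:
    riders  mins driver  day  mins_x10
3        2    13    Fay  Mon       130
6        1    64    Kai  Wed       640
8        1    71    Cal  Tue       710
11       2    71    Fay  Fri       710
group by driver: sum(mins_x10), min(mins):
        mins_x10  mins
driver                
Cal          710    71
Fay          840    13
Kai          640    64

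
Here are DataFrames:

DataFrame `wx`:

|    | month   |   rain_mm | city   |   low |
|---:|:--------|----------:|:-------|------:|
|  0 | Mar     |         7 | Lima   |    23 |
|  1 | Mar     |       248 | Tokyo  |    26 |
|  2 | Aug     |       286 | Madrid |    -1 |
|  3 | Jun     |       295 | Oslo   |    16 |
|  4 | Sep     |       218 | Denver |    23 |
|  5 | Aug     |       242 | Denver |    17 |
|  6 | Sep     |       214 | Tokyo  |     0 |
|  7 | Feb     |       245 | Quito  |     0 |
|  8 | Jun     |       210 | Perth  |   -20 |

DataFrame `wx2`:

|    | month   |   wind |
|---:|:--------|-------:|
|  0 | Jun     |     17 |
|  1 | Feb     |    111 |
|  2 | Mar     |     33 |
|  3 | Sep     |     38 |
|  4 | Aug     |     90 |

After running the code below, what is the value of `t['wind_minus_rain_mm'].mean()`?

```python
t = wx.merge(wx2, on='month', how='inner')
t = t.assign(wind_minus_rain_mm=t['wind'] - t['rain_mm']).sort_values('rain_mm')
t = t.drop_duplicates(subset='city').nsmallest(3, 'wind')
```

-148.333333333

merge on 'month' (how='inner') → 9 rows:
  month  rain_mm    city  low  wind
0   Mar        7    Lima   23    33
1   Mar      248   Tokyo   26    33
2   Aug      286  Madrid   -1    90
3   Jun      295    Oslo   16    17
4   Sep      218  Denver   23    38
5   Aug      242  Denver   17    90
6   Sep      214   Tokyo    0    38
7   Feb      245   Quito    0   111
8   Jun      210   Perth  -20    17
add column wind_minus_rain_mm = t['wind'] - t['rain_mm']:
  month  rain_mm    city  low  wind  wind_minus_rain_mm
0   Mar        7    Lima   23    33                  26
1   Mar      248   Tokyo   26    33                -215
2   Aug      286  Madrid   -1    90                -196
3   Jun      295    Oslo   16    17                -278
4   Sep      218  Denver   23    38                -180
5   Aug      242  Denver   17    90                -152
6   Sep      214   Tokyo    0    38                -176
7   Feb      245   Quito    0   111                -134
8   Jun      210   Perth  -20    17                -193
sort by rain_mm:
  month  rain_mm    city  low  wind  wind_minus_rain_mm
0   Mar        7    Lima   23    33                  26
8   Jun      210   Perth  -20    17                -193
6   Sep      214   Tokyo    0    38                -176
4   Sep      218  Denver   23    38                -180
5   Aug      242  Denver   17    90                -152
7   Feb      245   Quito    0   111                -134
1   Mar      248   Tokyo   26    33                -215
2   Aug      286  Madrid   -1    90                -196
3   Jun      295    Oslo   16    17                -278
drop duplicate city (keep=first):
  month  rain_mm    city  low  wind  wind_minus_rain_mm
0   Mar        7    Lima   23    33                  26
8   Jun      210   Perth  -20    17                -193
6   Sep      214   Tokyo    0    38                -176
4   Sep      218  Denver   23    38                -180
7   Feb      245   Quito    0   111                -134
2   Aug      286  Madrid   -1    90                -196
3   Jun      295    Oslo   16    17                -278
take 3 rows with smallest wind:
  month  rain_mm   city  low  wind  wind_minus_rain_mm
8   Jun      210  Perth  -20    17                -193
3   Jun      295   Oslo   16    17                -278
0   Mar        7   Lima   23    33                  26
Hence -148.333333333.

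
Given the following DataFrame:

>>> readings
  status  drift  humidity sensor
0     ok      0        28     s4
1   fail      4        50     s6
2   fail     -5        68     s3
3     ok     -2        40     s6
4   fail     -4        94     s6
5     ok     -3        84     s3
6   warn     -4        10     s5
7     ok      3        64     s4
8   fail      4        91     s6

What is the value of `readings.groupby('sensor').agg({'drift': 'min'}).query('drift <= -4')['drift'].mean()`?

group by sensor, min of drift:
        drift
sensor       
s3         -5
s4          0
s5         -4
s6         -4
filter rows where drift <= -4:
        drift
sensor       
s3         -5
s5         -4
s6         -4

-4.33333333333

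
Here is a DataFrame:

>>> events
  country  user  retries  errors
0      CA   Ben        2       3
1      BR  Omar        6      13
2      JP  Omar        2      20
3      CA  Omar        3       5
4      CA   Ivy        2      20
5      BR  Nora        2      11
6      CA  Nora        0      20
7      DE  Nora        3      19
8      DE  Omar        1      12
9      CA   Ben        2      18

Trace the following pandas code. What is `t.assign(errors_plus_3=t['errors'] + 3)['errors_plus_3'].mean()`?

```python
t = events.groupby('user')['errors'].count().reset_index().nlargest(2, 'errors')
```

group by user, count of errors:
user
Ben     2
Ivy     1
Nora    3
Omar    4
Name: errors, dtype: int64
reset_index():
   user  errors
0   Ben       2
1   Ivy       1
2  Nora       3
3  Omar       4
take 2 rows with largest errors:
   user  errors
3  Omar       4
2  Nora       3
add column errors_plus_3 = t['errors'] + 3:
   user  errors  errors_plus_3
3  Omar       4              7
2  Nora       3              6

6.5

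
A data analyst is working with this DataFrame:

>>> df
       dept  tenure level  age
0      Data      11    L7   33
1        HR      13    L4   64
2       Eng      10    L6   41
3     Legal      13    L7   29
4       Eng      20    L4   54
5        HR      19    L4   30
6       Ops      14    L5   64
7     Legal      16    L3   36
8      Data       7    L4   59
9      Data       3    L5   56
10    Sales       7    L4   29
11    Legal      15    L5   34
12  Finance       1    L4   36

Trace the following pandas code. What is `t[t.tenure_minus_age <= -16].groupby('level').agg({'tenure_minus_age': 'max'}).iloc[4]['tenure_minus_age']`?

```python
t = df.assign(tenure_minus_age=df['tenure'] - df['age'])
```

add column tenure_minus_age = df['tenure'] - df['age']:
       dept  tenure level  age  tenure_minus_age
0      Data      11    L7   33               -22
1        HR      13    L4   64               -51
2       Eng      10    L6   41               -31
3     Legal      13    L7   29               -16
4       Eng      20    L4   54               -34
5        HR      19    L4   30               -11
6       Ops      14    L5   64               -50
7     Legal      16    L3   36               -20
8      Data       7    L4   59               -52
9      Data       3    L5   56               -53
10    Sales       7    L4   29               -22
11    Legal      15    L5   34               -19
12  Finance       1    L4   36               -35
filter rows where tenure_minus_age <= -16:
       dept  tenure level  age  tenure_minus_age
0      Data      11    L7   33               -22
1        HR      13    L4   64               -51
2       Eng      10    L6   41               -31
3     Legal      13    L7   29               -16
4       Eng      20    L4   54               -34
6       Ops      14    L5   64               -50
7     Legal      16    L3   36               -20
8      Data       7    L4   59               -52
9      Data       3    L5   56               -53
10    Sales       7    L4   29               -22
11    Legal      15    L5   34               -19
12  Finance       1    L4   36               -35
group by level, max of tenure_minus_age:
       tenure_minus_age
level                  
L3                  -20
L4                  -22
L5                  -19
L6                  -31
L7                  -16

-16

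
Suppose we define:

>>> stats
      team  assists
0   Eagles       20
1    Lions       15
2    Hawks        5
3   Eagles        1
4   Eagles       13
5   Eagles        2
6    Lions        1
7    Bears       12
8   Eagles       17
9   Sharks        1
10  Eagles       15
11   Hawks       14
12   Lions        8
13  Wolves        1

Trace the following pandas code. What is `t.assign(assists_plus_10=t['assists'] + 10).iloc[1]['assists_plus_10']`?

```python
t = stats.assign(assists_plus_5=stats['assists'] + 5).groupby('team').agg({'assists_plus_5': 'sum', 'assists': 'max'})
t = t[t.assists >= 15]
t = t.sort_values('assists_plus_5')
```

30

add column assists_plus_5 = stats['assists'] + 5:
      team  assists  assists_plus_5
0   Eagles       20              25
1    Lions       15              20
2    Hawks        5              10
3   Eagles        1               6
4   Eagles       13              18
5   Eagles        2               7
6    Lions        1               6
7    Bears       12              17
8   Eagles       17              22
9   Sharks        1               6
10  Eagles       15              20
11   Hawks       14              19
12   Lions        8              13
13  Wolves        1               6
group by team: sum(assists_plus_5), max(assists):
        assists_plus_5  assists
team                           
Bears               17       12
Eagles              98       20
Hawks               29       14
Lions               39       15
Sharks               6        1
Wolves               6        1
filter rows where assists >= 15:
        assists_plus_5  assists
team                           
Eagles              98       20
Lions               39       15
sort by assists_plus_5:
        assists_plus_5  assists
team                           
Lions               39       15
Eagles              98       20
add column assists_plus_10 = t['assists'] + 10:
        assists_plus_5  assists  assists_plus_10
team                                            
Lions               39       15               25
Eagles              98       20               30
Finally, value at position 1, column 'assists_plus_10' = 30.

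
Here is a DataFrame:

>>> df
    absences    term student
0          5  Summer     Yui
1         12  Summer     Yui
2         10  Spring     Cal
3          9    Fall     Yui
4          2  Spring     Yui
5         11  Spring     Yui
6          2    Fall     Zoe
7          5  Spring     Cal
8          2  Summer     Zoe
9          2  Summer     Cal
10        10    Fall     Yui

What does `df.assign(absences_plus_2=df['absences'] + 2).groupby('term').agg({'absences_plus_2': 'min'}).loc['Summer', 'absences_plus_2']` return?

4

add column absences_plus_2 = df['absences'] + 2:
    absences    term student  absences_plus_2
0          5  Summer     Yui                7
1         12  Summer     Yui               14
2         10  Spring     Cal               12
3          9    Fall     Yui               11
4          2  Spring     Yui                4
5         11  Spring     Yui               13
6          2    Fall     Zoe                4
7          5  Spring     Cal                7
8          2  Summer     Zoe                4
9          2  Summer     Cal                4
10        10    Fall     Yui               12
group by term, min of absences_plus_2:
        absences_plus_2
term                   
Fall                  4
Spring                4
Summer                4
Hence 4.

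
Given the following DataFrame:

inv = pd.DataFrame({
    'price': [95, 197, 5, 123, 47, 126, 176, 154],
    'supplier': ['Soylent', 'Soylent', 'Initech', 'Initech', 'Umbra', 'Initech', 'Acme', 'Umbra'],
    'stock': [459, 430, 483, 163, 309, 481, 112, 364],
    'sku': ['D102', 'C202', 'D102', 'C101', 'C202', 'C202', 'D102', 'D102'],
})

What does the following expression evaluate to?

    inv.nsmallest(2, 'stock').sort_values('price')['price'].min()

123

take 2 rows with smallest stock:
   price supplier  stock   sku
6    176     Acme    112  D102
3    123  Initech    163  C101
sort by price:
   price supplier  stock   sku
3    123  Initech    163  C101
6    176     Acme    112  D102
Then the min of column 'price': 123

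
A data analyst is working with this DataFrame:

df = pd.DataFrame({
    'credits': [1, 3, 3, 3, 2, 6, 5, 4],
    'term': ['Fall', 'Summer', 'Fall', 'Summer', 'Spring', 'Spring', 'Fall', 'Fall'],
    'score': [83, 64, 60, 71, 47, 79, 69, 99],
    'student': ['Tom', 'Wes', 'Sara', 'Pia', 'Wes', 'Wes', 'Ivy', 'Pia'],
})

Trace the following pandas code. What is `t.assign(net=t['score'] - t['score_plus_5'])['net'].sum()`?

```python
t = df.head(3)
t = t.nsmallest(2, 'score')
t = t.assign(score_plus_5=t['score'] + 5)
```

take first 3 rows:
   credits    term  score student
0        1    Fall     83     Tom
1        3  Summer     64     Wes
2        3    Fall     60    Sara
take 2 rows with smallest score:
   credits    term  score student
2        3    Fall     60    Sara
1        3  Summer     64     Wes
add column score_plus_5 = t['score'] + 5:
   credits    term  score student  score_plus_5
2        3    Fall     60    Sara            65
1        3  Summer     64     Wes            69
add column net = t['score'] - t['score_plus_5']:
   credits    term  score student  score_plus_5  net
2        3    Fall     60    Sara            65   -5
1        3  Summer     64     Wes            69   -5
So sum() = -10.

-10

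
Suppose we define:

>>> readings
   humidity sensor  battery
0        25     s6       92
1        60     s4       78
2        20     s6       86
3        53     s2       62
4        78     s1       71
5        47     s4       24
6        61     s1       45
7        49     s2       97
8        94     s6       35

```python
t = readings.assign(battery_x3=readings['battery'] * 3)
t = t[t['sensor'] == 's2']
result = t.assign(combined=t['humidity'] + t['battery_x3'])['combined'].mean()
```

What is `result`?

add column battery_x3 = readings['battery'] * 3:
   humidity sensor  battery  battery_x3
0        25     s6       92         276
1        60     s4       78         234
2        20     s6       86         258
3        53     s2       62         186
4        78     s1       71         213
5        47     s4       24          72
6        61     s1       45         135
7        49     s2       97         291
8        94     s6       35         105
filter rows where sensor == 's2':
   humidity sensor  battery  battery_x3
3        53     s2       62         186
7        49     s2       97         291
add column combined = t['humidity'] + t['battery_x3']:
   humidity sensor  battery  battery_x3  combined
3        53     s2       62         186       239
7        49     s2       97         291       340
Taking the mean of column 'combined' gives 289.5.

289.5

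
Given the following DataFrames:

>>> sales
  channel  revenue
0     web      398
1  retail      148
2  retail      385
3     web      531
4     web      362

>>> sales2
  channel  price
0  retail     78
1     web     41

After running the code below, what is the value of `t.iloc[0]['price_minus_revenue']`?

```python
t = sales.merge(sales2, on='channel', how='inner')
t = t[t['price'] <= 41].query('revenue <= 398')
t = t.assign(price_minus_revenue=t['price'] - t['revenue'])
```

-357

merge on 'channel' (how='inner') → 5 rows:
  channel  revenue  price
0     web      398     41
1  retail      148     78
2  retail      385     78
3     web      531     41
4     web      362     41
filter rows where price <= 41:
  channel  revenue  price
0     web      398     41
3     web      531     41
4     web      362     41
filter rows where revenue <= 398:
  channel  revenue  price
0     web      398     41
4     web      362     41
add column price_minus_revenue = t['price'] - t['revenue']:
  channel  revenue  price  price_minus_revenue
0     web      398     41                 -357
4     web      362     41                 -321
Then the value at position 0, column 'price_minus_revenue': -357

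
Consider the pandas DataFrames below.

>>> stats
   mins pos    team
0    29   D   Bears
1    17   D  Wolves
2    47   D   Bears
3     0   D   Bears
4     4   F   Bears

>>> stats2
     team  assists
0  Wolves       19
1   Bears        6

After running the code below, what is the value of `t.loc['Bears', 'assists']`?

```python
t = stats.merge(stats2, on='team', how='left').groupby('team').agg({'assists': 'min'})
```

6

merge on 'team' (how='left') → 5 rows:
   mins pos    team  assists
0    29   D   Bears        6
1    17   D  Wolves       19
2    47   D   Bears        6
3     0   D   Bears        6
4     4   F   Bears        6
group by team, min of assists:
        assists
team           
Bears         6
Wolves       19
Taking the value at row 'Bears', column 'assists' gives 6.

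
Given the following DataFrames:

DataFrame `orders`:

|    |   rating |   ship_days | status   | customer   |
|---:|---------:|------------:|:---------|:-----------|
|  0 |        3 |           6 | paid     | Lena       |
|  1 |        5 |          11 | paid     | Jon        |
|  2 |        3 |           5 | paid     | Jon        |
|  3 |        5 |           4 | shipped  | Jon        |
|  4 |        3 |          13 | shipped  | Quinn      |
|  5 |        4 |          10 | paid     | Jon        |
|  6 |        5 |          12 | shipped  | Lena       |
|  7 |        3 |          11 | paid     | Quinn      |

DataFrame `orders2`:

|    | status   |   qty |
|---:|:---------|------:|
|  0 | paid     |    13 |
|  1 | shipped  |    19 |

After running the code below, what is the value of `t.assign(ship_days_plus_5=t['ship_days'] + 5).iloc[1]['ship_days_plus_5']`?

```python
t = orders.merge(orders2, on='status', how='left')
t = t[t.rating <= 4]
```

merge on 'status' (how='left') → 8 rows:
   rating  ship_days   status customer  qty
0       3          6     paid     Lena   13
1       5         11     paid      Jon   13
2       3          5     paid      Jon   13
3       5          4  shipped      Jon   19
4       3         13  shipped    Quinn   19
5       4         10     paid      Jon   13
6       5         12  shipped     Lena   19
7       3         11     paid    Quinn   13
filter rows where rating <= 4:
   rating  ship_days   status customer  qty
0       3          6     paid     Lena   13
2       3          5     paid      Jon   13
4       3         13  shipped    Quinn   19
5       4         10     paid      Jon   13
7       3         11     paid    Quinn   13
add column ship_days_plus_5 = t['ship_days'] + 5:
   rating  ship_days   status customer  qty  ship_days_plus_5
0       3          6     paid     Lena   13                11
2       3          5     paid      Jon   13                10
4       3         13  shipped    Quinn   19                18
5       4         10     paid      Jon   13                15
7       3         11     paid    Quinn   13                16
Then the value at position 1, column 'ship_days_plus_5': 10

10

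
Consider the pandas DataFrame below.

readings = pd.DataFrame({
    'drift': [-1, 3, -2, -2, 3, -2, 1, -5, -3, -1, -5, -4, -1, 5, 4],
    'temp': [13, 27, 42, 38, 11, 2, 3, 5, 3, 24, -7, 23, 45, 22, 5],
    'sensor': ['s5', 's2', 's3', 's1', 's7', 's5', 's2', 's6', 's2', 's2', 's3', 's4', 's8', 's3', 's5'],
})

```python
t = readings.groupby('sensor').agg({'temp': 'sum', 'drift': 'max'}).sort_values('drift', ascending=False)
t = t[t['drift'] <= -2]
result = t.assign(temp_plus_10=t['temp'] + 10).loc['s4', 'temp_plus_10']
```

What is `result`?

group by sensor: sum(temp), max(drift):
        temp  drift
sensor             
s1        38     -2
s2        57      3
s3        57      5
s4        23     -4
s5        20      4
s6         5     -5
s7        11      3
s8        45     -1
sort by drift descending:
        temp  drift
sensor             
s3        57      5
s5        20      4
s2        57      3
s7        11      3
s8        45     -1
s1        38     -2
s4        23     -4
s6         5     -5
filter rows where drift <= -2:
        temp  drift
sensor             
s1        38     -2
s4        23     -4
s6         5     -5
add column temp_plus_10 = t['temp'] + 10:
        temp  drift  temp_plus_10
sensor                           
s1        38     -2            48
s4        23     -4            33
s6         5     -5            15

33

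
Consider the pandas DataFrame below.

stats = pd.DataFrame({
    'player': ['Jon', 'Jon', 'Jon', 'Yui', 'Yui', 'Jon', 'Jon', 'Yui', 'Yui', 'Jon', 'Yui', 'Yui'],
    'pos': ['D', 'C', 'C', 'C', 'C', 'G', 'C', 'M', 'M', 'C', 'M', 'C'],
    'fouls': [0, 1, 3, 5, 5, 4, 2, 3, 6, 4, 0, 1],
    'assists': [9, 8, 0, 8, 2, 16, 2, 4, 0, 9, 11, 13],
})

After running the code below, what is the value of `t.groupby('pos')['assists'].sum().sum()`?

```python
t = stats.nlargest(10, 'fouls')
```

take 10 rows with largest fouls:
   player pos  fouls  assists
8     Yui   M      6        0
3     Yui   C      5        8
4     Yui   C      5        2
5     Jon   G      4       16
9     Jon   C      4        9
2     Jon   C      3        0
7     Yui   M      3        4
6     Jon   C      2        2
1     Jon   C      1        8
11    Yui   C      1       13
group by pos, sum of assists:
pos
C    42
G    16
M     4
Name: assists, dtype: int64

62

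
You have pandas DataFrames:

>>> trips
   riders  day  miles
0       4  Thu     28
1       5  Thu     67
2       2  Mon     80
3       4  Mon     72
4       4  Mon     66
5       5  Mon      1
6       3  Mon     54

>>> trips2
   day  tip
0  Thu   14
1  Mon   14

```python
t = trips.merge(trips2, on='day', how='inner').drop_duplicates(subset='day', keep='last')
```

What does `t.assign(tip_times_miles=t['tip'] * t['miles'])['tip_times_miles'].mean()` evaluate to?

847.0

merge on 'day' (how='inner') → 7 rows:
   riders  day  miles  tip
0       4  Thu     28   14
1       5  Thu     67   14
2       2  Mon     80   14
3       4  Mon     72   14
4       4  Mon     66   14
5       5  Mon      1   14
6       3  Mon     54   14
drop duplicate day (keep=last):
   riders  day  miles  tip
1       5  Thu     67   14
6       3  Mon     54   14
add column tip_times_miles = t['tip'] * t['miles']:
   riders  day  miles  tip  tip_times_miles
1       5  Thu     67   14              938
6       3  Mon     54   14              756
Reading off the mean of column 'tip_times_miles', we get 847.0.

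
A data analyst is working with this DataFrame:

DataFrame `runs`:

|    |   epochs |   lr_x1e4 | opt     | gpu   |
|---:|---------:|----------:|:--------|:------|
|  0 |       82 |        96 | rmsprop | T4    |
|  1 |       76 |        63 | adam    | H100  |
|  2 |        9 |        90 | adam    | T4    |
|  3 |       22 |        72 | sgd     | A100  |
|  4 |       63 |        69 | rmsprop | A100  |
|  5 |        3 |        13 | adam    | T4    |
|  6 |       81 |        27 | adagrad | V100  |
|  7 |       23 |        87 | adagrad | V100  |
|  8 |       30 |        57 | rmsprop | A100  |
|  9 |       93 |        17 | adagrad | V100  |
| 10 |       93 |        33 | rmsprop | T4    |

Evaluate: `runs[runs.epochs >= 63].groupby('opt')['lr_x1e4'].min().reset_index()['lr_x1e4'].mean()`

37.6666666667

filter rows where epochs >= 63:
    epochs  lr_x1e4      opt   gpu
0       82       96  rmsprop    T4
1       76       63     adam  H100
4       63       69  rmsprop  A100
6       81       27  adagrad  V100
9       93       17  adagrad  V100
10      93       33  rmsprop    T4
group by opt, min of lr_x1e4:
opt
adagrad    17
adam       63
rmsprop    33
Name: lr_x1e4, dtype: int64
reset_index():
       opt  lr_x1e4
0  adagrad       17
1     adam       63
2  rmsprop       33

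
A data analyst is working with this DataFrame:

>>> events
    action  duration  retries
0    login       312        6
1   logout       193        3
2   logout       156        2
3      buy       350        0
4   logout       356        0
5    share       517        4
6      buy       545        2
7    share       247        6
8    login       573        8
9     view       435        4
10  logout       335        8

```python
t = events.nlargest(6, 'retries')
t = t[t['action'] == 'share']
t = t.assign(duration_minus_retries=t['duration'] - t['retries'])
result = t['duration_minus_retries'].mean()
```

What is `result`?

take 6 rows with largest retries:
    action  duration  retries
8    login       573        8
10  logout       335        8
0    login       312        6
7    share       247        6
5    share       517        4
9     view       435        4
filter rows where action == 'share':
  action  duration  retries
7  share       247        6
5  share       517        4
add column duration_minus_retries = t['duration'] - t['retries']:
  action  duration  retries  duration_minus_retries
7  share       247        6                     241
5  share       517        4                     513
So mean() = 377.0.

377.0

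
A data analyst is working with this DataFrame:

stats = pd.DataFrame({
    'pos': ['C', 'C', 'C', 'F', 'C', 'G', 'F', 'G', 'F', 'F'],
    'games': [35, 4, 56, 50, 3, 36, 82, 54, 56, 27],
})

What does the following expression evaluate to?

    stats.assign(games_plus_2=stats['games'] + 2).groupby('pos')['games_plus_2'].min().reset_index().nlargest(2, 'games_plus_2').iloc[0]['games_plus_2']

38

add column games_plus_2 = stats['games'] + 2:
  pos  games  games_plus_2
0   C     35            37
1   C      4             6
2   C     56            58
3   F     50            52
4   C      3             5
5   G     36            38
6   F     82            84
7   G     54            56
8   F     56            58
9   F     27            29
group by pos, min of games_plus_2:
pos
C     5
F    29
G    38
Name: games_plus_2, dtype: int64
reset_index():
  pos  games_plus_2
0   C             5
1   F            29
2   G            38
take 2 rows with largest games_plus_2:
  pos  games_plus_2
2   G            38
1   F            29
Taking the value at position 0, column 'games_plus_2' gives 38.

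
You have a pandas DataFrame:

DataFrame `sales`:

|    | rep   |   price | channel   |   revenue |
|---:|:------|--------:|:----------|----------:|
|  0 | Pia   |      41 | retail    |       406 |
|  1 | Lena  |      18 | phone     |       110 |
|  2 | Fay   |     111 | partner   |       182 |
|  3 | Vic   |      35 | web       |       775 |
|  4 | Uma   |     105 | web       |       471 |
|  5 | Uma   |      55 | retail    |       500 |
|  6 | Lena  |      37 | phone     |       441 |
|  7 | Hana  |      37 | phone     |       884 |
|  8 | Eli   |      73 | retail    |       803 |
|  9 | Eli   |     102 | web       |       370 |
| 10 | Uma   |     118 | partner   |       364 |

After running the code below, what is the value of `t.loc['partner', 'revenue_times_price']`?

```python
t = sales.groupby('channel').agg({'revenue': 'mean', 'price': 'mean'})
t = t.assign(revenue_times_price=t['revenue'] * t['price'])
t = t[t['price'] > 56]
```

31258.5

group by channel: mean(revenue), mean(price):
            revenue       price
channel                        
partner  273.000000  114.500000
phone    478.333333   30.666667
retail   569.666667   56.333333
web      538.666667   80.666667
add column revenue_times_price = t['revenue'] * t['price']:
            revenue       price  revenue_times_price
channel                                             
partner  273.000000  114.500000         31258.500000
phone    478.333333   30.666667         14668.888889
retail   569.666667   56.333333         32091.222222
web      538.666667   80.666667         43452.444444
filter rows where price > 56:
            revenue       price  revenue_times_price
channel                                             
partner  273.000000  114.500000         31258.500000
retail   569.666667   56.333333         32091.222222
web      538.666667   80.666667         43452.444444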